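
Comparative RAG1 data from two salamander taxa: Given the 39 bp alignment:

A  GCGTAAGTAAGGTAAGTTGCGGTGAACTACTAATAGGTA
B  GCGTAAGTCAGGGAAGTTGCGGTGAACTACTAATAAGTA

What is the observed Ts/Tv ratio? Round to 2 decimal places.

Transitions are A↔G and C↔T; transversions are all other mismatches.
Transitions: 1. Transversions: 2.
R = 1/2 = 0.50.

0.50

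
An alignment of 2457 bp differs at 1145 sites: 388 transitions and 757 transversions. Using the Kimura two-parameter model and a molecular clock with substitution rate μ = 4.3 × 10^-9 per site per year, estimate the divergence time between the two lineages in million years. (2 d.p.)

P = 388/2457 ≈ 0.157916 and Q = 757/2457 ≈ 0.308099.
Under the Kimura two-parameter model, d = −½ ln(1 − 2P − Q) − ¼ ln(1 − 2Q).
1 − 2P − Q = 0.376069, giving −½ ln(0.376069) = 0.488991.
1 − 2Q = 0.383802, giving −¼ ln(0.383802) = 0.239407.
d = 0.488991 + 0.239407 = 0.728398.
Under a molecular clock d = 2μt, so t = d/(2μ) = 0.728398 / (2 × 4.3 × 10^-9) = 84.70 million years.

84.70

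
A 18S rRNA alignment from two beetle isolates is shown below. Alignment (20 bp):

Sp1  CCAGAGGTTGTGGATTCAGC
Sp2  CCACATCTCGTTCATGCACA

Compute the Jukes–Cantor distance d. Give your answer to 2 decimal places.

0.69

The sequences differ at 9 of 20 sites (4, 6, 7, 9, 12, 13, 16, 19, 20), so p = 9/20 = 0.45.
d = −(3/4) ln(1 − 4p/3) = −0.75 ln(1 − 0.6) = −0.75 ln(0.4)
  = −0.75 × (-0.916291) = 0.687218 substitutions/site.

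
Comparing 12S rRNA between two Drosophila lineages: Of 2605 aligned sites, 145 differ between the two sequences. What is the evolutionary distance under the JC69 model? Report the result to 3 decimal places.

0.058

p = 145/2605 ≈ 0.055662.
d = −(3/4) ln(1 − 4p/3) = −0.75 ln(1 − 0.074216) = −0.75 ln(0.925784)
  = −0.75 × (-0.077114) = 0.057836 substitutions/site.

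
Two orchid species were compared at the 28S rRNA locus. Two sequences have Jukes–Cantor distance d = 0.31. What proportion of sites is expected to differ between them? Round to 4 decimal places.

0.2539

p = (3/4)(1 − e^(−4d/3)) = 0.75 × (1 − e^(-0.413333)) = 0.75 × (1 − 0.661442) = 0.253919.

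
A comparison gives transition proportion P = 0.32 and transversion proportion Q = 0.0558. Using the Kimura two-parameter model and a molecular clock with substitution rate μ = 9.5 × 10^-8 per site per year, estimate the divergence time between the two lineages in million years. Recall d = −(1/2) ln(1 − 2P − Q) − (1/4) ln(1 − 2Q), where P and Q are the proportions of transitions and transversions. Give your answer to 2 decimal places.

3.29

Under the Kimura two-parameter model, d = −½ ln(1 − 2P − Q) − ¼ ln(1 − 2Q).
1 − 2P − Q = 0.3042, giving −½ ln(0.3042) = 0.595035.
1 − 2Q = 0.8884, giving −¼ ln(0.8884) = 0.029583.
d = 0.595035 + 0.029583 = 0.624618.
Under a molecular clock d = 2μt, so t = d/(2μ) = 0.624618 / (2 × 9.5 × 10^-8) = 3.29 million years.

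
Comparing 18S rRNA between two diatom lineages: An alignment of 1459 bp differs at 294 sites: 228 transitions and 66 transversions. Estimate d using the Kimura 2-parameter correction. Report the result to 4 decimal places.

0.2451

P = 228/1459 ≈ 0.156271 and Q = 66/1459 ≈ 0.045236.
Under the Kimura two-parameter model, d = −½ ln(1 − 2P − Q) − ¼ ln(1 − 2Q).
1 − 2P − Q = 0.642222, giving −½ ln(0.642222) = 0.221411.
1 − 2Q = 0.909528, giving −¼ ln(0.909528) = 0.023707.
d = 0.221411 + 0.023707 = 0.245118.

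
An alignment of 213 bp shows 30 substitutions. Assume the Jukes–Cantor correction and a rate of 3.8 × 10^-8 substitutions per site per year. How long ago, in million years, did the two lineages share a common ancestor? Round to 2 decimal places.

p = 30/213 ≈ 0.140845.
d = −(3/4) ln(1 − 4p/3) = −0.75 ln(1 − 0.187793) = −0.75 ln(0.812207)
  = −0.75 × (-0.208000) = 0.156000 substitutions/site.
Under a molecular clock d = 2μt, so t = d/(2μ) = 0.156000 / (2 × 3.8 × 10^-8) = 2.05 million years.

2.05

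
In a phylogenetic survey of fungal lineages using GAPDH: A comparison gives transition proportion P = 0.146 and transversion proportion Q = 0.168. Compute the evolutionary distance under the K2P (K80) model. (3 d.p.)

0.410

Under the Kimura two-parameter model, d = −½ ln(1 − 2P − Q) − ¼ ln(1 − 2Q).
1 − 2P − Q = 0.54, giving −½ ln(0.54) = 0.308093.
1 − 2Q = 0.664, giving −¼ ln(0.664) = 0.102368.
d = 0.308093 + 0.102368 = 0.410461.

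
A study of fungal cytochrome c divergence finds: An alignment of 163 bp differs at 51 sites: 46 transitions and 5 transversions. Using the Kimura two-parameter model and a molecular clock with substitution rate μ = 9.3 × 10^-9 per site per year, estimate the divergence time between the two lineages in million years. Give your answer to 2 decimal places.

25.15

P = 46/163 ≈ 0.282209 and Q = 5/163 ≈ 0.030675.
Under the Kimura two-parameter model, d = −½ ln(1 − 2P − Q) − ¼ ln(1 − 2Q).
1 − 2P − Q = 0.404907, giving −½ ln(0.404907) = 0.452049.
1 − 2Q = 0.93865, giving −¼ ln(0.93865) = 0.015828.
d = 0.452049 + 0.015828 = 0.467877.
Under a molecular clock d = 2μt, so t = d/(2μ) = 0.467877 / (2 × 9.3 × 10^-9) = 25.15 million years.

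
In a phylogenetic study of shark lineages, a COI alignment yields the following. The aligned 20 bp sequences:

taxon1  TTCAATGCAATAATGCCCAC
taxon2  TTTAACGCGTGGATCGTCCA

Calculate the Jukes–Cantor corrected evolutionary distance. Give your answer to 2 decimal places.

The sequences differ at 11 of 20 sites, so p = 11/20 = 0.55.
d = −(3/4) ln(1 − 4p/3) = −0.75 ln(1 − 0.733333) = −0.75 ln(0.266667)
  = −0.75 × (-1.321755) = 0.991316 substitutions/site.

0.99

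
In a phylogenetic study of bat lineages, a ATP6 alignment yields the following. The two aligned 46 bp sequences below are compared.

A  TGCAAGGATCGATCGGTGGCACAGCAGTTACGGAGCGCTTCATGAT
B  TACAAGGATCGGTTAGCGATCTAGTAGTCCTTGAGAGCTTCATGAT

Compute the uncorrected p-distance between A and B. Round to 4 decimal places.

The sequences differ at 15 of 46 positions.
p = 15/46 = 0.326086… ≈ 0.3261 (to 4 d.p.).

0.3261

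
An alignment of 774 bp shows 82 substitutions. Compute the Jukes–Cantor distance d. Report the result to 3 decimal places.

0.114

p = 82/774 ≈ 0.105943.
d = −(3/4) ln(1 − 4p/3) = −0.75 ln(1 − 0.141257) = −0.75 ln(0.858743)
  = −0.75 × (-0.152286) = 0.114215 substitutions/site.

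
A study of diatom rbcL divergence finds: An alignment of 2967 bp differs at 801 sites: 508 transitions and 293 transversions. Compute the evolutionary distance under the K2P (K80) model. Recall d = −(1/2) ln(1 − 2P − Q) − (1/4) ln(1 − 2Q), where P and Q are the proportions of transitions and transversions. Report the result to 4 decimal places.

P = 508/2967 ≈ 0.171217 and Q = 293/2967 ≈ 0.098753.
Under the Kimura two-parameter model, d = −½ ln(1 − 2P − Q) − ¼ ln(1 − 2Q).
1 − 2P − Q = 0.558813, giving −½ ln(0.558813) = 0.290970.
1 − 2Q = 0.802494, giving −¼ ln(0.802494) = 0.055008.
d = 0.290970 + 0.055008 = 0.345978.

0.3460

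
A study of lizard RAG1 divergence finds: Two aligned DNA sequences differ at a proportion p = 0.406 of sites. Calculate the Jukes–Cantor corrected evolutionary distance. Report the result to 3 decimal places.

0.585

d = −(3/4) ln(1 − 4p/3) = −0.75 ln(1 − 0.541333) = −0.75 ln(0.458667)
  = −0.75 × (-0.779431) = 0.584573 substitutions/site.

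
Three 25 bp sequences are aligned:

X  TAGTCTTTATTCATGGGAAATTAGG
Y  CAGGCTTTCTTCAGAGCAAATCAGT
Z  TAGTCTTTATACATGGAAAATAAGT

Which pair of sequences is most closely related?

X–Y: 8/25 differ, p = 0.320, d = 0.417.
X–Z: 4/25 differ, p = 0.160, d = 0.180.
Y–Z: 8/25 differ, p = 0.320, d = 0.417.
The smallest distance is between X and Z.

X and Z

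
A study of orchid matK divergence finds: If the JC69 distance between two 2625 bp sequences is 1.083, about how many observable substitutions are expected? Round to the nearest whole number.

1504

Invert JC69: p = (3/4)(1 − e^(−4d/3)) = 0.75 × (1 − e^(-1.444)) = 0.75 × (1 − 0.235982) = 0.573014.
Expected differing sites = pL ≈ 0.573014 × 2625 = 1504.16175 ≈ 1504.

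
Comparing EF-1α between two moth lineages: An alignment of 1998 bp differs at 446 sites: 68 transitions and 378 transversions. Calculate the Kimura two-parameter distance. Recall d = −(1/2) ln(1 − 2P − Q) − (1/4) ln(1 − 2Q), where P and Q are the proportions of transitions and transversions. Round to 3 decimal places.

P = 68/1998 ≈ 0.034034 and Q = 378/1998 ≈ 0.189189.
Under the Kimura two-parameter model, d = −½ ln(1 − 2P − Q) − ¼ ln(1 − 2Q).
1 − 2P − Q = 0.742743, giving −½ ln(0.742743) = 0.148703.
1 − 2Q = 0.621622, giving −¼ ln(0.621622) = 0.118856.
d = 0.148703 + 0.118856 = 0.267559.

0.268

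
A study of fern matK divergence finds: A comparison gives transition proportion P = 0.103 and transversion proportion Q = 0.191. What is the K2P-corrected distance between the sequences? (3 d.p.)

0.373

Under the Kimura two-parameter model, d = −½ ln(1 − 2P − Q) − ¼ ln(1 − 2Q).
1 − 2P − Q = 0.603, giving −½ ln(0.603) = 0.252919.
1 − 2Q = 0.618, giving −¼ ln(0.618) = 0.120317.
d = 0.252919 + 0.120317 = 0.373236.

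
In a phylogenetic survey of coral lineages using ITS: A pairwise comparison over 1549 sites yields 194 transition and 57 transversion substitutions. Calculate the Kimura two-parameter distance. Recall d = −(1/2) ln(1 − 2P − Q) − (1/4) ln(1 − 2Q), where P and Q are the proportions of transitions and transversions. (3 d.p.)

0.188

P = 194/1549 ≈ 0.125242 and Q = 57/1549 ≈ 0.036798.
Under the Kimura two-parameter model, d = −½ ln(1 − 2P − Q) − ¼ ln(1 − 2Q).
1 − 2P − Q = 0.712718, giving −½ ln(0.712718) = 0.169335.
1 − 2Q = 0.926404, giving −¼ ln(0.926404) = 0.019111.
d = 0.169335 + 0.019111 = 0.188446.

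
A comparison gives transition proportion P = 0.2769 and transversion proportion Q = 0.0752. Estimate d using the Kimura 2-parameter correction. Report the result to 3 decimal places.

0.537

Under the Kimura two-parameter model, d = −½ ln(1 − 2P − Q) − ¼ ln(1 − 2Q).
1 − 2P − Q = 0.371, giving −½ ln(0.371) = 0.495777.
1 − 2Q = 0.8496, giving −¼ ln(0.8496) = 0.040747.
d = 0.495777 + 0.040747 = 0.536524.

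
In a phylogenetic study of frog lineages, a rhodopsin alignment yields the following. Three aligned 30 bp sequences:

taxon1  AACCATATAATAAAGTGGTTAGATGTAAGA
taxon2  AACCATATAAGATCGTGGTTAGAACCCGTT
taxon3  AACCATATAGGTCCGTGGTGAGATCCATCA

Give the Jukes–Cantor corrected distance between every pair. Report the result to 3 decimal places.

taxon1–taxon2: 10/30 sites differ → p ≈ 0.333333, d = −0.75 ln(1 − 0.444444) = 0.440839 ≈ 0.441.
taxon1–taxon3: 10/30 sites differ → p ≈ 0.333333, d = −0.75 ln(1 − 0.444444) = 0.440839 ≈ 0.441.
taxon2–taxon3: 9/30 sites differ → p = 0.3, d = −0.75 ln(1 − 0.4) = 0.383119 ≈ 0.383.

d(taxon1,taxon2) = 0.441, d(taxon1,taxon3) = 0.441, d(taxon2,taxon3) = 0.383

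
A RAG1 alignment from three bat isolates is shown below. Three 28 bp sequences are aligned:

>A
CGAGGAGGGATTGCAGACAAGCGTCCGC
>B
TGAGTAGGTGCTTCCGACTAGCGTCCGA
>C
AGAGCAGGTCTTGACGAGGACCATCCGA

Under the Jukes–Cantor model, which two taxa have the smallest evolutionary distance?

A and B

A–B: 9/28 differ, p = 0.321, d = 0.420.
A–C: 11/28 differ, p = 0.393, d = 0.556.
B–C: 10/28 differ, p = 0.357, d = 0.485.
The smallest distance is between A and B.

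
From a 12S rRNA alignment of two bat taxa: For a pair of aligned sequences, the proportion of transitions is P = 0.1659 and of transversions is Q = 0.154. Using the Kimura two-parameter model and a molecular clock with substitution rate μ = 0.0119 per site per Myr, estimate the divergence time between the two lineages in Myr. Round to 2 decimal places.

Under the Kimura two-parameter model, d = −½ ln(1 − 2P − Q) − ¼ ln(1 − 2Q).
1 − 2P − Q = 0.5142, giving −½ ln(0.5142) = 0.332571.
1 − 2Q = 0.692, giving −¼ ln(0.692) = 0.092042.
d = 0.332571 + 0.092042 = 0.424613.
Under a molecular clock d = 2μt, so t = d/(2μ) = 0.424613 / (2 × 0.0119) = 17.84 Myr.

17.84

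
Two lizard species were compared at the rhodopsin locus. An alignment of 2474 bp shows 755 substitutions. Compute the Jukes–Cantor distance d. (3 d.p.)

p = 755/2474 ≈ 0.305174.
d = −(3/4) ln(1 − 4p/3) = −0.75 ln(1 − 0.406899) = −0.75 ln(0.593101)
  = −0.75 × (-0.522391) = 0.391793 substitutions/site.

0.392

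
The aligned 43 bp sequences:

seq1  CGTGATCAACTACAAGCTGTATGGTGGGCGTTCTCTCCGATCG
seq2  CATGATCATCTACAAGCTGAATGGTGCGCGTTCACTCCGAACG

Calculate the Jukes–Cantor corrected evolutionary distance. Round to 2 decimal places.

0.15

The sequences differ at 6 of 43 sites (2, 9, 20, 27, 34, 41), so p = 6/43 ≈ 0.139535.
d = −(3/4) ln(1 − 4p/3) = −0.75 ln(1 − 0.186047) = −0.75 ln(0.813953)
  = −0.75 × (-0.205853) = 0.154390 substitutions/site.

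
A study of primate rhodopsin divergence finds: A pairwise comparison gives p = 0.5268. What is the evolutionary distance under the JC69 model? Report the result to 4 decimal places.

0.9090

d = −(3/4) ln(1 − 4p/3) = −0.75 ln(1 − 0.7024) = −0.75 ln(0.2976)
  = −0.75 × (-1.212005) = 0.909004 substitutions/site.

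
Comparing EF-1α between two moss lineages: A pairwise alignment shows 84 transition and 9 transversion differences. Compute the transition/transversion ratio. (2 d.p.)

9.33

R = 84/9 = 9.333333… ≈ 9.33 (to 2 d.p.).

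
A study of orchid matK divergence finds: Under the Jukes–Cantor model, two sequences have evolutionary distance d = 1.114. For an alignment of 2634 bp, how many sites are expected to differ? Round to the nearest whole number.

Invert JC69: p = (3/4)(1 − e^(−4d/3)) = 0.75 × (1 − e^(-1.485333)) = 0.75 × (1 − 0.226427) = 0.580180.
Expected differing sites = pL ≈ 0.580180 × 2634 = 1528.19412 ≈ 1528.

1528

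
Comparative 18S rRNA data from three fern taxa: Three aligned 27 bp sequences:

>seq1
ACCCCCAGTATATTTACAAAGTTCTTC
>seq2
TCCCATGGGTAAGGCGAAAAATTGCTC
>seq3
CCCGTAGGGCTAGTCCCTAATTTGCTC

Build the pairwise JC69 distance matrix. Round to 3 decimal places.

d(seq1,seq2) = 1.012, d(seq1,seq3) = 0.882, d(seq2,seq3) = 0.588

seq1–seq2: 15/27 sites differ → p ≈ 0.555556, d = −0.75 ln(1 − 0.740741) = 1.012446 ≈ 1.012.
seq1–seq3: 14/27 sites differ → p ≈ 0.518519, d = −0.75 ln(1 − 0.691359) = 0.881682 ≈ 0.882.
seq2–seq3: 11/27 sites differ → p ≈ 0.407407, d = −0.75 ln(1 − 0.543209) = 0.587647 ≈ 0.588.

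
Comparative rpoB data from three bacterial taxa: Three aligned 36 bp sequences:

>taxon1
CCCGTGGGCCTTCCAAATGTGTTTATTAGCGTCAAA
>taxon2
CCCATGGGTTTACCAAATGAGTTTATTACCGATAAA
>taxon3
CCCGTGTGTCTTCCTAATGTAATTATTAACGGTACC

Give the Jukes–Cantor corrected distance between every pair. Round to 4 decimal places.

taxon1–taxon2: 8/36 sites differ → p ≈ 0.222222, d = −0.75 ln(1 − 0.296296) = 0.263548 ≈ 0.2635.
taxon1–taxon3: 10/36 sites differ → p ≈ 0.277778, d = −0.75 ln(1 − 0.370371) = 0.346968 ≈ 0.3470.
taxon2–taxon3: 12/36 sites differ → p ≈ 0.333333, d = −0.75 ln(1 − 0.444444) = 0.440839 ≈ 0.4408.

d(taxon1,taxon2) = 0.2635, d(taxon1,taxon3) = 0.3470, d(taxon2,taxon3) = 0.4408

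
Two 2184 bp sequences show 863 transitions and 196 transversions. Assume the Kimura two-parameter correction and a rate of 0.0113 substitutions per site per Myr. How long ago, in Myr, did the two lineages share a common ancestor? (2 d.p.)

49.10

P = 863/2184 ≈ 0.395147 and Q = 196/2184 ≈ 0.089744.
Under the Kimura two-parameter model, d = −½ ln(1 − 2P − Q) − ¼ ln(1 − 2Q).
1 − 2P − Q = 0.119962, giving −½ ln(0.119962) = 1.060290.
1 − 2Q = 0.820512, giving −¼ ln(0.820512) = 0.049457.
d = 1.060290 + 0.049457 = 1.109747.
Under a molecular clock d = 2μt, so t = d/(2μ) = 1.109747 / (2 × 0.0113) = 49.10 Myr.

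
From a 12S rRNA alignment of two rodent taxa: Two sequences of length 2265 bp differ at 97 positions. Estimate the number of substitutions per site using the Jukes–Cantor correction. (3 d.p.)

0.044

p = 97/2265 ≈ 0.042826.
d = −(3/4) ln(1 − 4p/3) = −0.75 ln(1 − 0.057101) = −0.75 ln(0.942899)
  = −0.75 × (-0.058796) = 0.044097 substitutions/site.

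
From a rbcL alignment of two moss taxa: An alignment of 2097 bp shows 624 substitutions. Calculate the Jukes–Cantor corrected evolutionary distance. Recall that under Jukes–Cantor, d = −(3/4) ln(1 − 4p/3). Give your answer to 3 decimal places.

p = 624/2097 ≈ 0.297568.
d = −(3/4) ln(1 − 4p/3) = −0.75 ln(1 − 0.396757) = −0.75 ln(0.603243)
  = −0.75 × (-0.505435) = 0.379076 substitutions/site.

0.379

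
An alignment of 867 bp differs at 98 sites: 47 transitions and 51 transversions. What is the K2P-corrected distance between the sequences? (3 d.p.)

0.123

P = 47/867 ≈ 0.05421 and Q = 51/867 ≈ 0.058824.
Under the Kimura two-parameter model, d = −½ ln(1 − 2P − Q) − ¼ ln(1 − 2Q).
1 − 2P − Q = 0.832756, giving −½ ln(0.832756) = 0.091507.
1 − 2Q = 0.882352, giving −¼ ln(0.882352) = 0.031291.
d = 0.091507 + 0.031291 = 0.122798.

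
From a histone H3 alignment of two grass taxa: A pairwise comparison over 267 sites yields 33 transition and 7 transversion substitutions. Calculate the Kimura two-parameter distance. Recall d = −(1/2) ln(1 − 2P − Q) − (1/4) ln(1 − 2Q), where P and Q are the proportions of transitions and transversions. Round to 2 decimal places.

0.17

P = 33/267 ≈ 0.123596 and Q = 7/267 ≈ 0.026217.
Under the Kimura two-parameter model, d = −½ ln(1 − 2P − Q) − ¼ ln(1 − 2Q).
1 − 2P − Q = 0.726591, giving −½ ln(0.726591) = 0.159696.
1 − 2Q = 0.947566, giving −¼ ln(0.947566) = 0.013465.
d = 0.159696 + 0.013465 = 0.173161.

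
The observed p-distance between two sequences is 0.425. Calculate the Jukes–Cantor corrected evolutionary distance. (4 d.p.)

0.6272

d = −(3/4) ln(1 − 4p/3) = −0.75 ln(1 − 0.566667) = −0.75 ln(0.433333)
  = −0.75 × (-0.836249) = 0.627187 substitutions/site.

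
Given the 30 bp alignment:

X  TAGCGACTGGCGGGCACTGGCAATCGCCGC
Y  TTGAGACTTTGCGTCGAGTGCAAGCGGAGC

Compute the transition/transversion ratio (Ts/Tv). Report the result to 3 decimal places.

0.077

Transitions are A↔G and C↔T; transversions are all other mismatches.
Transitions: 1. Transversions: 13.
R = 1/13 = 0.076923… ≈ 0.077 (to 3 d.p.).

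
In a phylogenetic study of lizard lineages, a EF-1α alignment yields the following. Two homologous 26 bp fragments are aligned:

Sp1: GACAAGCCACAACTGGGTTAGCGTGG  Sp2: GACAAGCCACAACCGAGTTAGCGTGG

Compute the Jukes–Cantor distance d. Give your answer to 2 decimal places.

0.08

The sequences differ at 2 of 26 sites (14, 16), so p = 2/26 ≈ 0.076923.
d = −(3/4) ln(1 − 4p/3) = −0.75 ln(1 − 0.102564) = −0.75 ln(0.897436)
  = −0.75 × (-0.108213) = 0.081160 substitutions/site.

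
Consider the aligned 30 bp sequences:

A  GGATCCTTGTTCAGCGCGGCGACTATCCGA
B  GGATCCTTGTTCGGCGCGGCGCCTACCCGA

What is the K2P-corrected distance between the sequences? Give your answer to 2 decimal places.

0.11

Of 30 sites, 2 differences are transitions and 1 are transversions, so P = 2/30 ≈ 0.066667 and Q = 1/30 ≈ 0.033333.
Under the Kimura two-parameter model, d = −½ ln(1 − 2P − Q) − ¼ ln(1 − 2Q).
1 − 2P − Q = 0.833333, giving −½ ln(0.833333) = 0.091161.
1 − 2Q = 0.933334, giving −¼ ln(0.933334) = 0.017248.
d = 0.091161 + 0.017248 = 0.108409.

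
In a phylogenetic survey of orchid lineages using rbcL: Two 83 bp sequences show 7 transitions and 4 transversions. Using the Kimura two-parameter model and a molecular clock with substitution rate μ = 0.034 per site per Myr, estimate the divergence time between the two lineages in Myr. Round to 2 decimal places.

2.17

P = 7/83 ≈ 0.084337 and Q = 4/83 ≈ 0.048193.
Under the Kimura two-parameter model, d = −½ ln(1 − 2P − Q) − ¼ ln(1 − 2Q).
1 − 2P − Q = 0.783133, giving −½ ln(0.783133) = 0.122226.
1 − 2Q = 0.903614, giving −¼ ln(0.903614) = 0.025338.
d = 0.122226 + 0.025338 = 0.147564.
Under a molecular clock d = 2μt, so t = d/(2μ) = 0.147564 / (2 × 0.034) = 2.17 Myr.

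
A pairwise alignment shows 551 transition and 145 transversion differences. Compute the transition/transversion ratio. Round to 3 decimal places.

3.800

R = 551/145 = 3.800.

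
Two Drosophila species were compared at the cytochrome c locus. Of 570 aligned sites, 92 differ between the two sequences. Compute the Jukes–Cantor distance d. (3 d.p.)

0.182

p = 92/570 ≈ 0.161404.
d = −(3/4) ln(1 − 4p/3) = −0.75 ln(1 − 0.215205) = −0.75 ln(0.784795)
  = −0.75 × (-0.242333) = 0.181750 substitutions/site.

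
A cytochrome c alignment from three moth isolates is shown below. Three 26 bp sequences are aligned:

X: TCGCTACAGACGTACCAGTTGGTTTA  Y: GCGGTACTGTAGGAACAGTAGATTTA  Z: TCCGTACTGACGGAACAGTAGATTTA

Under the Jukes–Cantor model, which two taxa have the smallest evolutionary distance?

Y and Z

X–Y: 9/26 differ, p = 0.346, d = 0.464.
X–Z: 7/26 differ, p = 0.269, d = 0.334.
Y–Z: 4/26 differ, p = 0.154, d = 0.172.
The smallest distance is between Y and Z.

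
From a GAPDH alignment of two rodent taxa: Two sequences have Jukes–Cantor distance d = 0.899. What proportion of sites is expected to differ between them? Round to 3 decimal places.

0.524

p = (3/4)(1 − e^(−4d/3)) = 0.75 × (1 − e^(-1.198667)) = 0.75 × (1 − 0.301596) = 0.523803.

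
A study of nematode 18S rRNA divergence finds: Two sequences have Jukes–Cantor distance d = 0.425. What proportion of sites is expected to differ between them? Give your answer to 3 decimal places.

0.324

p = (3/4)(1 − e^(−4d/3)) = 0.75 × (1 − e^(-0.566667)) = 0.75 × (1 − 0.567413) = 0.324440.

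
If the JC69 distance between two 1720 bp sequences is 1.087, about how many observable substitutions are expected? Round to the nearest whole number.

Invert JC69: p = (3/4)(1 − e^(−4d/3)) = 0.75 × (1 − e^(-1.449333)) = 0.75 × (1 − 0.234727) = 0.573955.
Expected differing sites = pL ≈ 0.573955 × 1720 = 987.2026 ≈ 987.

987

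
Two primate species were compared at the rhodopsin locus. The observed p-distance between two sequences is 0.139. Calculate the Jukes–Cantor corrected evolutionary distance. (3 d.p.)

0.154

d = −(3/4) ln(1 − 4p/3) = −0.75 ln(1 − 0.185333) = −0.75 ln(0.814667)
  = −0.75 × (-0.204976) = 0.153732 substitutions/site.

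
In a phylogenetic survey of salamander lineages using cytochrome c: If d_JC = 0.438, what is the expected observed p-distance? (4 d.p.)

0.3318

p = (3/4)(1 − e^(−4d/3)) = 0.75 × (1 − e^(-0.584)) = 0.75 × (1 − 0.557663) = 0.331753.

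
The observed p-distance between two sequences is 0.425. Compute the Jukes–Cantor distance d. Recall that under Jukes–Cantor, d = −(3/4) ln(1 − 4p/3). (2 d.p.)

d = −(3/4) ln(1 − 4p/3) = −0.75 ln(1 − 0.566667) = −0.75 ln(0.433333)
  = −0.75 × (-0.836249) = 0.627187 substitutions/site.

0.63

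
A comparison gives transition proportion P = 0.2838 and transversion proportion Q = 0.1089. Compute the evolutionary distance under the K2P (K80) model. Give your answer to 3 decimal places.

0.626

Under the Kimura two-parameter model, d = −½ ln(1 − 2P − Q) − ¼ ln(1 − 2Q).
1 − 2P − Q = 0.3235, giving −½ ln(0.3235) = 0.564278.
1 − 2Q = 0.7822, giving −¼ ln(0.7822) = 0.061411.
d = 0.564278 + 0.061411 = 0.625689.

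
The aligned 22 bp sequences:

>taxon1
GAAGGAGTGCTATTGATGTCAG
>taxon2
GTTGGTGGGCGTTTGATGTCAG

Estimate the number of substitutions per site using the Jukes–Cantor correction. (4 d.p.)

The sequences differ at 6 of 22 sites (2, 3, 6, 8, 11, 12), so p = 6/22 ≈ 0.272727.
d = −(3/4) ln(1 − 4p/3) = −0.75 ln(1 − 0.363636) = −0.75 ln(0.636364)
  = −0.75 × (-0.451985) = 0.338989 substitutions/site.

0.3390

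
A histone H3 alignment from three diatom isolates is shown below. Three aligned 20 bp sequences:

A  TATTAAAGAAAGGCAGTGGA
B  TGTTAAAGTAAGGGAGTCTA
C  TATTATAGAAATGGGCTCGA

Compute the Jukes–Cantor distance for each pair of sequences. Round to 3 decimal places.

A–B: 5/20 sites differ → p = 0.25, d = −0.75 ln(1 − 0.333333) = 0.304098 ≈ 0.304.
A–C: 6/20 sites differ → p = 0.3, d = −0.75 ln(1 − 0.4) = 0.383119 ≈ 0.383.
B–C: 7/20 sites differ → p = 0.35, d = −0.75 ln(1 − 0.466667) = 0.471457 ≈ 0.471.

d(A,B) = 0.304, d(A,C) = 0.383, d(B,C) = 0.471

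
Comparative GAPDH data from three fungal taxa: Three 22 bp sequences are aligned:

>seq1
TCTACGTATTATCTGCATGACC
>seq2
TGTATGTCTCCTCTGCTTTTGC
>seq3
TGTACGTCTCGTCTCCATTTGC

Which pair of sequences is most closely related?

seq2 and seq3

seq1–seq2: 9/22 differ, p = 0.409, d = 0.591.
seq1–seq3: 8/22 differ, p = 0.364, d = 0.497.
seq2–seq3: 4/22 differ, p = 0.182, d = 0.208.
The smallest distance is between seq2 and seq3.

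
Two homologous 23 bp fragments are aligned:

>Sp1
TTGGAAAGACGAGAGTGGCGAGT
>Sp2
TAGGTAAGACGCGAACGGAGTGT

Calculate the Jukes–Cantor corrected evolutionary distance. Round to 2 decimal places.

The sequences differ at 7 of 23 sites (2, 5, 12, 15, 16, 19, 21), so p = 7/23 ≈ 0.304348.
d = −(3/4) ln(1 − 4p/3) = −0.75 ln(1 − 0.405797) = −0.75 ln(0.594203)
  = −0.75 × (-0.520534) = 0.390401 substitutions/site.

0.39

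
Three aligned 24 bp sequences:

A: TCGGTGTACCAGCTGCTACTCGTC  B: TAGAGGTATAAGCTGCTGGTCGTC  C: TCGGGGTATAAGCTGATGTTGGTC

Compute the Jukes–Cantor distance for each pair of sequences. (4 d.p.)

d(A,B) = 0.3694, d(A,C) = 0.3694, d(B,C) = 0.2441

A–B: 7/24 sites differ → p ≈ 0.291667, d = −0.75 ln(1 − 0.388889) = 0.369358 ≈ 0.3694.
A–C: 7/24 sites differ → p ≈ 0.291667, d = −0.75 ln(1 − 0.388889) = 0.369358 ≈ 0.3694.
B–C: 5/24 sites differ → p ≈ 0.208333, d = −0.75 ln(1 − 0.277777) = 0.244066 ≈ 0.2441.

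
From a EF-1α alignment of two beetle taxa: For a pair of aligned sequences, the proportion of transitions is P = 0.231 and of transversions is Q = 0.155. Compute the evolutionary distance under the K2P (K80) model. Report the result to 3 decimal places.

0.573

Under the Kimura two-parameter model, d = −½ ln(1 − 2P − Q) − ¼ ln(1 − 2Q).
1 − 2P − Q = 0.383, giving −½ ln(0.383) = 0.479860.
1 − 2Q = 0.69, giving −¼ ln(0.69) = 0.092766.
d = 0.479860 + 0.092766 = 0.572626.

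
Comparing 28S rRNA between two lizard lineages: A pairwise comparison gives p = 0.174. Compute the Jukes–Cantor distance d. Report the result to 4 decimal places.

0.1980

d = −(3/4) ln(1 − 4p/3) = −0.75 ln(1 − 0.232) = −0.75 ln(0.768)
  = −0.75 × (-0.263966) = 0.197975 substitutions/site.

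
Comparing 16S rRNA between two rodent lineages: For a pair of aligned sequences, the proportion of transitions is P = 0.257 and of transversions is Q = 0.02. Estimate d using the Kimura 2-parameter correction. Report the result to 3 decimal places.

0.392

Under the Kimura two-parameter model, d = −½ ln(1 − 2P − Q) − ¼ ln(1 − 2Q).
1 − 2P − Q = 0.466, giving −½ ln(0.466) = 0.381785.
1 − 2Q = 0.96, giving −¼ ln(0.96) = 0.010205.
d = 0.381785 + 0.010205 = 0.391990.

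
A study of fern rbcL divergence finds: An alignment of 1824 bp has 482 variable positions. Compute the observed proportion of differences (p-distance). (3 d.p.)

0.264

p = 482/1824 = 0.264254… ≈ 0.264 (to 3 d.p.).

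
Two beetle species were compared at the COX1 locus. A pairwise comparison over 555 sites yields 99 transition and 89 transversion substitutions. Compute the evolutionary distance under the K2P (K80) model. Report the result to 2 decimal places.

0.46

P = 99/555 ≈ 0.178378 and Q = 89/555 ≈ 0.16036.
Under the Kimura two-parameter model, d = −½ ln(1 − 2P − Q) − ¼ ln(1 − 2Q).
1 − 2P − Q = 0.482884, giving −½ ln(0.482884) = 0.363989.
1 − 2Q = 0.67928, giving −¼ ln(0.67928) = 0.096680.
d = 0.363989 + 0.096680 = 0.460669.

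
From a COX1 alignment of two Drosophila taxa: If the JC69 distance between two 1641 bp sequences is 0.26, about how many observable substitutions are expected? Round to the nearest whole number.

361

Invert JC69: p = (3/4)(1 − e^(−4d/3)) = 0.75 × (1 − e^(-0.346667)) = 0.75 × (1 − 0.707041) = 0.219719.
Expected differing sites = pL ≈ 0.219719 × 1641 = 360.558879 ≈ 361.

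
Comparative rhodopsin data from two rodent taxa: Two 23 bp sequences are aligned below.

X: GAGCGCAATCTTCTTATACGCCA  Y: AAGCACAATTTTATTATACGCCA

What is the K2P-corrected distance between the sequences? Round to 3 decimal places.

Of 23 sites, 3 differences are transitions and 1 are transversions, so P = 3/23 ≈ 0.130435 and Q = 1/23 ≈ 0.043478.
Under the Kimura two-parameter model, d = −½ ln(1 − 2P − Q) − ¼ ln(1 − 2Q).
1 − 2P − Q = 0.695652, giving −½ ln(0.695652) = 0.181453.
1 − 2Q = 0.913044, giving −¼ ln(0.913044) = 0.022743.
d = 0.181453 + 0.022743 = 0.204196.

0.204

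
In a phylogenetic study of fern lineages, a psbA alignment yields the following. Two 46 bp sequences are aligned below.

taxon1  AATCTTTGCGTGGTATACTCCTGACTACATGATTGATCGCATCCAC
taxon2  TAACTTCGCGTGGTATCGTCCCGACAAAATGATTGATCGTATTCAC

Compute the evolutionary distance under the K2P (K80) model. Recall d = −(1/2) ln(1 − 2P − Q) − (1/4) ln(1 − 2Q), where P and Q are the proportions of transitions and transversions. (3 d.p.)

0.257

Of 46 sites, 4 differences are transitions and 6 are transversions, so P = 4/46 ≈ 0.086957 and Q = 6/46 ≈ 0.130435.
Under the Kimura two-parameter model, d = −½ ln(1 − 2P − Q) − ¼ ln(1 − 2Q).
1 − 2P − Q = 0.695651, giving −½ ln(0.695651) = 0.181454.
1 − 2Q = 0.73913, giving −¼ ln(0.73913) = 0.075570.
d = 0.181454 + 0.075570 = 0.257024.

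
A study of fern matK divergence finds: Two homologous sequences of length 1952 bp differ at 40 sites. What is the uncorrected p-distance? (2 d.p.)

0.02

p = 40/1952 = 0.020491… ≈ 0.02 (to 2 d.p.).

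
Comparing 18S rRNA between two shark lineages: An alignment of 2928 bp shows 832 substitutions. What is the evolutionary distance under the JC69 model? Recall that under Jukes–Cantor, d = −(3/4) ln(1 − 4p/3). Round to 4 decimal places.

0.3572

p = 832/2928 ≈ 0.284153.
d = −(3/4) ln(1 − 4p/3) = −0.75 ln(1 − 0.378871) = −0.75 ln(0.621129)
  = −0.75 × (-0.476216) = 0.357162 substitutions/site.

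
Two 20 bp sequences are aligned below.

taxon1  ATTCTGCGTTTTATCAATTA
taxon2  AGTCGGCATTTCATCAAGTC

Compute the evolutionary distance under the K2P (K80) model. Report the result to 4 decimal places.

Of 20 sites, 2 differences are transitions and 4 are transversions, so P = 2/20 = 0.1 and Q = 4/20 = 0.2.
Under the Kimura two-parameter model, d = −½ ln(1 − 2P − Q) − ¼ ln(1 − 2Q).
1 − 2P − Q = 0.6, giving −½ ln(0.6) = 0.255413.
1 − 2Q = 0.6, giving −¼ ln(0.6) = 0.127706.
d = 0.255413 + 0.127706 = 0.383119.

0.3831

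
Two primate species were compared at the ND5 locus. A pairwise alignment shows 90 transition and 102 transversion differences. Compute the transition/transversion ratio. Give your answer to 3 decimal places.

0.882

R = 90/102 = 0.882352… ≈ 0.882 (to 3 d.p.).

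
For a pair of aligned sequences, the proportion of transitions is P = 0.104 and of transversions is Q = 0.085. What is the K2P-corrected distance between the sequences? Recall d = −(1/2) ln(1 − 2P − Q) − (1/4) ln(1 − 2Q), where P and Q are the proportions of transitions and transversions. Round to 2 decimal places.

Under the Kimura two-parameter model, d = −½ ln(1 − 2P − Q) − ¼ ln(1 − 2Q).
1 − 2P − Q = 0.707, giving −½ ln(0.707) = 0.173362.
1 − 2Q = 0.83, giving −¼ ln(0.83) = 0.046582.
d = 0.173362 + 0.046582 = 0.219944.

0.22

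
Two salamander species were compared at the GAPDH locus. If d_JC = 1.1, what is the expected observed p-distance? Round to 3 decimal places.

0.577

p = (3/4)(1 − e^(−4d/3)) = 0.75 × (1 − e^(-1.466667)) = 0.75 × (1 − 0.230693) = 0.576980.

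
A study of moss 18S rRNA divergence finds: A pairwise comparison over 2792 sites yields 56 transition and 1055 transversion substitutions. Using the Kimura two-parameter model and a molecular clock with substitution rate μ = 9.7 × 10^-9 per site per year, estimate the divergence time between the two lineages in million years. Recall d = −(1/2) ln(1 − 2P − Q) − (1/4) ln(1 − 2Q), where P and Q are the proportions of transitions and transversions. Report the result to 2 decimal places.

32.11

P = 56/2792 ≈ 0.020057 and Q = 1055/2792 ≈ 0.377865.
Under the Kimura two-parameter model, d = −½ ln(1 − 2P − Q) − ¼ ln(1 − 2Q).
1 − 2P − Q = 0.582021, giving −½ ln(0.582021) = 0.270624.
1 − 2Q = 0.24427, giving −¼ ln(0.24427) = 0.352370.
d = 0.270624 + 0.352370 = 0.622994.
Under a molecular clock d = 2μt, so t = d/(2μ) = 0.622994 / (2 × 9.7 × 10^-9) = 32.11 million years.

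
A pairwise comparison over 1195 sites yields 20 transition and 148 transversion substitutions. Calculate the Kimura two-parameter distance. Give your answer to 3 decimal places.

0.157

P = 20/1195 ≈ 0.016736 and Q = 148/1195 ≈ 0.123849.
Under the Kimura two-parameter model, d = −½ ln(1 − 2P − Q) − ¼ ln(1 − 2Q).
1 − 2P − Q = 0.842679, giving −½ ln(0.842679) = 0.085585.
1 − 2Q = 0.752302, giving −¼ ln(0.752302) = 0.071154.
d = 0.085585 + 0.071154 = 0.156739.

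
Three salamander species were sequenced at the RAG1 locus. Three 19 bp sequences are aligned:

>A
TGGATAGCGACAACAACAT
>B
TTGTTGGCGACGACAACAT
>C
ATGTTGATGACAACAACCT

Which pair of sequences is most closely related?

A–B: 4/19 differ, p = 0.211, d = 0.247.
A–C: 7/19 differ, p = 0.368, d = 0.507.
B–C: 5/19 differ, p = 0.263, d = 0.324.
The smallest distance is between A and B.

A and B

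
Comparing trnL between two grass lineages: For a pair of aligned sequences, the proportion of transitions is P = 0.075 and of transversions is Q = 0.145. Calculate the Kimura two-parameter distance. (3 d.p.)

0.260

Under the Kimura two-parameter model, d = −½ ln(1 − 2P − Q) − ¼ ln(1 − 2Q).
1 − 2P − Q = 0.705, giving −½ ln(0.705) = 0.174779.
1 − 2Q = 0.71, giving −¼ ln(0.71) = 0.085623.
d = 0.174779 + 0.085623 = 0.260402.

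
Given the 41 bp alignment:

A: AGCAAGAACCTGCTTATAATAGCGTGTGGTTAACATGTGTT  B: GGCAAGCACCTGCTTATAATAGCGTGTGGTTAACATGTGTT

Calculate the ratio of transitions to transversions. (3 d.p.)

1.000

Transitions are A↔G and C↔T; transversions are all other mismatches.
Transitions: 1. Transversions: 1.
R = 1/1 = 1.000.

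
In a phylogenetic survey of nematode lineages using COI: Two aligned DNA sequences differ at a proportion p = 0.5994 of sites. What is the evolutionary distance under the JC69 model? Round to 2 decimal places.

1.20

d = −(3/4) ln(1 − 4p/3) = −0.75 ln(1 − 0.7992) = −0.75 ln(0.2008)
  = −0.75 × (-1.605446) = 1.204085 substitutions/site.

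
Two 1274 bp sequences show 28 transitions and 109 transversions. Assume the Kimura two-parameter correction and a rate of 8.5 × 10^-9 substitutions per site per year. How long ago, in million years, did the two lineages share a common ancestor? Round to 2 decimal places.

6.84

P = 28/1274 ≈ 0.021978 and Q = 109/1274 ≈ 0.085557.
Under the Kimura two-parameter model, d = −½ ln(1 − 2P − Q) − ¼ ln(1 − 2Q).
1 − 2P − Q = 0.870487, giving −½ ln(0.870487) = 0.069351.
1 − 2Q = 0.828886, giving −¼ ln(0.828886) = 0.046918.
d = 0.069351 + 0.046918 = 0.116269.
Under a molecular clock d = 2μt, so t = d/(2μ) = 0.116269 / (2 × 8.5 × 10^-9) = 6.84 million years.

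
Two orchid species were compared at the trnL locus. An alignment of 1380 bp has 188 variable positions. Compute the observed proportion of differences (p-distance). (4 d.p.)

0.1362

p = 188/1380 = 0.136231… ≈ 0.1362 (to 4 d.p.).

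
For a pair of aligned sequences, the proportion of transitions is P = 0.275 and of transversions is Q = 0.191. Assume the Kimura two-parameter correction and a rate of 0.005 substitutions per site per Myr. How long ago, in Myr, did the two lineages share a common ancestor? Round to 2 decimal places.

Under the Kimura two-parameter model, d = −½ ln(1 − 2P − Q) − ¼ ln(1 − 2Q).
1 − 2P − Q = 0.259, giving −½ ln(0.259) = 0.675464.
1 − 2Q = 0.618, giving −¼ ln(0.618) = 0.120317.
d = 0.675464 + 0.120317 = 0.795781.
Under a molecular clock d = 2μt, so t = d/(2μ) = 0.795781 / (2 × 0.005) = 79.58 Myr.

79.58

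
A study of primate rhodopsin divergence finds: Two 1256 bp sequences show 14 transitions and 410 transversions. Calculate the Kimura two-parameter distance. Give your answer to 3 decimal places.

P = 14/1256 ≈ 0.011146 and Q = 410/1256 ≈ 0.326433.
Under the Kimura two-parameter model, d = −½ ln(1 − 2P − Q) − ¼ ln(1 − 2Q).
1 − 2P − Q = 0.651275, giving −½ ln(0.651275) = 0.214412.
1 − 2Q = 0.347134, giving −¼ ln(0.347134) = 0.264511.
d = 0.214412 + 0.264511 = 0.478923.

0.479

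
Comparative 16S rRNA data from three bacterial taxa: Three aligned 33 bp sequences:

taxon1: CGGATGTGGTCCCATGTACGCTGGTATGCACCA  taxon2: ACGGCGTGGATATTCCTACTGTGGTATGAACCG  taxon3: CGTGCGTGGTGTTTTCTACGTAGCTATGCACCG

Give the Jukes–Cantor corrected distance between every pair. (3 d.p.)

taxon1–taxon2: 15/33 sites differ → p ≈ 0.454545, d = −0.75 ln(1 − 0.60606) = 0.698667 ≈ 0.699.
taxon1–taxon3: 12/33 sites differ → p ≈ 0.363636, d = −0.75 ln(1 − 0.484848) = 0.497470 ≈ 0.497.
taxon2–taxon3: 12/33 sites differ → p ≈ 0.363636, d = −0.75 ln(1 − 0.484848) = 0.497470 ≈ 0.497.

d(taxon1,taxon2) = 0.699, d(taxon1,taxon3) = 0.497, d(taxon2,taxon3) = 0.497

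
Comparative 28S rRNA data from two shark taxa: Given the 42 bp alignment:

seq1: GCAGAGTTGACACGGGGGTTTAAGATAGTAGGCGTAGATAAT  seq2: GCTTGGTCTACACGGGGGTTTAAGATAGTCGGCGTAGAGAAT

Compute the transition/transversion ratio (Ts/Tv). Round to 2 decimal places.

0.40

Transitions are A↔G and C↔T; transversions are all other mismatches.
Transitions: 2. Transversions: 5.
R = 2/5 = 0.40.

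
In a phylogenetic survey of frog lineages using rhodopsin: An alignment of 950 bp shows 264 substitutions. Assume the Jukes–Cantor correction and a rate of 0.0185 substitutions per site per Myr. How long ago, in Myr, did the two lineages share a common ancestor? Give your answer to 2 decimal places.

9.38

p = 264/950 ≈ 0.277895.
d = −(3/4) ln(1 − 4p/3) = −0.75 ln(1 − 0.370527) = −0.75 ln(0.629473)
  = −0.75 × (-0.462872) = 0.347154 substitutions/site.
Under a molecular clock d = 2μt, so t = d/(2μ) = 0.347154 / (2 × 0.0185) = 9.38 Myr.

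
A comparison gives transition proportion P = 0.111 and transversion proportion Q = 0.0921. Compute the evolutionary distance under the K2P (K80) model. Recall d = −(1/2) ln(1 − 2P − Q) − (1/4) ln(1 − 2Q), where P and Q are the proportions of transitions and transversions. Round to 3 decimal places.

0.239

Under the Kimura two-parameter model, d = −½ ln(1 − 2P − Q) − ¼ ln(1 − 2Q).
1 − 2P − Q = 0.6859, giving −½ ln(0.6859) = 0.188512.
1 − 2Q = 0.8158, giving −¼ ln(0.8158) = 0.050897.
d = 0.188512 + 0.050897 = 0.239409.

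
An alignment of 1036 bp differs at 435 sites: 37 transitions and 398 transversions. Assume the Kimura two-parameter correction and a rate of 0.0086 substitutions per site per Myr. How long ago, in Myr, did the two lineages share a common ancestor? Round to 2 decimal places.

38.93

P = 37/1036 ≈ 0.035714 and Q = 398/1036 ≈ 0.38417.
Under the Kimura two-parameter model, d = −½ ln(1 − 2P − Q) − ¼ ln(1 − 2Q).
1 − 2P − Q = 0.544402, giving −½ ln(0.544402) = 0.304034.
1 − 2Q = 0.23166, giving −¼ ln(0.23166) = 0.365621.
d = 0.304034 + 0.365621 = 0.669655.
Under a molecular clock d = 2μt, so t = d/(2μ) = 0.669655 / (2 × 0.0086) = 38.93 Myr.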